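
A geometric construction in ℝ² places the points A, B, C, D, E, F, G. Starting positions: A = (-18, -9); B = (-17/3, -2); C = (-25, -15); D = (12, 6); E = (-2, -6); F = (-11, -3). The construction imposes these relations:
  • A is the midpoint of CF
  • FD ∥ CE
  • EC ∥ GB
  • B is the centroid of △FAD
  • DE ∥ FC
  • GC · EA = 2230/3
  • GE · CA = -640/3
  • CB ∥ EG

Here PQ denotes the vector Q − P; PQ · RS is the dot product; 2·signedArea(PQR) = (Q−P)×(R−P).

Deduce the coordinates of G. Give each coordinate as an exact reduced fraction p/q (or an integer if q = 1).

G = (52/3, 7)

1. G_x = 52/3  [EC ∥ GB ∩ CB ∥ EG]
2. G_y = 7  [EC ∥ GB ∩ CB ∥ EG]
   → G = (52/3, 7)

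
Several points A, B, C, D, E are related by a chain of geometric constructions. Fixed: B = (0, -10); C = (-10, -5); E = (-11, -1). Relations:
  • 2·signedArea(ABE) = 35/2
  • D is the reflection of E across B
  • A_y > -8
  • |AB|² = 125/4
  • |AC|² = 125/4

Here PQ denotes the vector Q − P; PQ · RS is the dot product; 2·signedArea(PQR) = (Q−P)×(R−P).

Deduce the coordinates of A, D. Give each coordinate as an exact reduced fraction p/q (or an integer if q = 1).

1. A_x = -5  [line -9·x + -11·y + -255/2 = 0 ∩ |AB|² = 125/4]
2. A_y = -15/2  [line -9·x + -11·y + -255/2 = 0 ∩ |AB|² = 125/4]
   → A = (-5, -15/2)
3. D_x = 11  [D is the reflection of E across B]
4. D_y = -19  [D is the reflection of E across B]
   → D = (11, -19)

A = (-5, -15/2)
D = (11, -19)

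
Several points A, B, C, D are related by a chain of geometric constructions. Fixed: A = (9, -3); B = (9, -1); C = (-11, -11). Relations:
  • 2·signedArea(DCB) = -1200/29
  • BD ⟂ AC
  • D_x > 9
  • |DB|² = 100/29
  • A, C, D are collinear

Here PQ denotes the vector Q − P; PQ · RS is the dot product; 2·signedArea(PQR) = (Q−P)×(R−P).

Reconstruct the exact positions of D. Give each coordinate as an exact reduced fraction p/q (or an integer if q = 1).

D = (281/29, -79/29)

1. D_x = 281/29  [A, C, D are collinear ∩ BD ⟂ AC]
2. D_y = -79/29  [A, C, D are collinear ∩ BD ⟂ AC]
   → D = (281/29, -79/29)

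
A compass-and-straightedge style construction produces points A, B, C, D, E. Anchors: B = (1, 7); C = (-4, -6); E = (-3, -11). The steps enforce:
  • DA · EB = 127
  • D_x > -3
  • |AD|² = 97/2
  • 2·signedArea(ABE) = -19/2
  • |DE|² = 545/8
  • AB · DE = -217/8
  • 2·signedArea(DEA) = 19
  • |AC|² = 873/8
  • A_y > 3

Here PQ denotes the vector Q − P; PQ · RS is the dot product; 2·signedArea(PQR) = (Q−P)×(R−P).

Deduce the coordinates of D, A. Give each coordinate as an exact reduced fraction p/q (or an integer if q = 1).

1. A_x = -1/4  [line 18·x + -4·y + 39/2 = 0 ∩ |AC|² = 873/8]
2. A_y = 15/4  [line 18·x + -4·y + 39/2 = 0 ∩ |AC|² = 873/8]
   → A = (-1/4, 15/4)
3. D_x = -11/4  [DA · EB = 127 ∩ AB · DE = -217/8]
4. D_y = -11/4  [DA · EB = 127 ∩ AB · DE = -217/8]
   → D = (-11/4, -11/4)

A = (-1/4, 15/4)
D = (-11/4, -11/4)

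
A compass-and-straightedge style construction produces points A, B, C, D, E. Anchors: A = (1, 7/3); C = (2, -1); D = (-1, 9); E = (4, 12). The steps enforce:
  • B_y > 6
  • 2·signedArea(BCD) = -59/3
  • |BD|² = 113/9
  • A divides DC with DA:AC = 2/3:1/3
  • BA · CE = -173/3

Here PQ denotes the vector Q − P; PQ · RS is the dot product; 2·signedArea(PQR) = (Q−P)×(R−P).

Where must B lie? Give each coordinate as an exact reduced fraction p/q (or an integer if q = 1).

B = (5/3, 20/3)

1. B_x = 5/3  [2·signedArea(BCD) = -59/3 ∩ BA · CE = -173/3]
2. B_y = 20/3  [2·signedArea(BCD) = -59/3 ∩ BA · CE = -173/3]
   → B = (5/3, 20/3)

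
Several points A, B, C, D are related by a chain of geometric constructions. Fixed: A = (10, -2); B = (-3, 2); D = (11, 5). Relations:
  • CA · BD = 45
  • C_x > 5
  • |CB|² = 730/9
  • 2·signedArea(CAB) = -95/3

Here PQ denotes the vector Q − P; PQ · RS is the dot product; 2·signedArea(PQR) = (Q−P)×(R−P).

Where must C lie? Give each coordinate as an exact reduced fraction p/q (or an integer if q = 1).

1. C_x = 6  [2·signedArea(CAB) = -95/3 ∩ CA · BD = 45]
2. C_y = 5/3  [2·signedArea(CAB) = -95/3 ∩ CA · BD = 45]
   → C = (6, 5/3)

C = (6, 5/3)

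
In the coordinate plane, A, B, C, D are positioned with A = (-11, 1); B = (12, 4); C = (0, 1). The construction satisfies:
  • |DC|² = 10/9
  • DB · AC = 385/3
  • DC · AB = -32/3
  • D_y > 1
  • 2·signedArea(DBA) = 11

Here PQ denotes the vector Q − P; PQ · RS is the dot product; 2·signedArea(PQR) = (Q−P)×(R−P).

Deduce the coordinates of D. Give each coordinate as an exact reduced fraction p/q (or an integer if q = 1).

D = (1/3, 2)

1. D_x = 1/3  [DC · AB = -32/3 ∩ DB · AC = 385/3]
2. D_y = 2  [DC · AB = -32/3 ∩ DB · AC = 385/3]
   → D = (1/3, 2)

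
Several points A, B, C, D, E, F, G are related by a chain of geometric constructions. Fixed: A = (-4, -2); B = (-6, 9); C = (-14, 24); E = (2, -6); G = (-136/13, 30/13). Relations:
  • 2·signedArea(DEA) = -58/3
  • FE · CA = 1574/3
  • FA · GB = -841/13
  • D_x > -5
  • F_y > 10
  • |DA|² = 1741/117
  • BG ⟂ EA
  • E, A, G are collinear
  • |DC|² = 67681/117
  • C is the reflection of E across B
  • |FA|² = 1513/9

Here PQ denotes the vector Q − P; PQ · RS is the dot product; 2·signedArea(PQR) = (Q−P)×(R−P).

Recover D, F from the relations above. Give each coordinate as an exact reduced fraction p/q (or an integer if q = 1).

D = (-188/39, 23/13)
F = (-8, 31/3)

1. D_x = -188/39  [line -4·x + -6·y + -26/3 = 0 ∩ |DC|² = 67681/117]
2. D_y = 23/13  [line -4·x + -6·y + -26/3 = 0 ∩ |DC|² = 67681/117]
   → D = (-188/39, 23/13)
3. F_x = -8  [FA · GB = -841/13 ∩ FE · CA = 1574/3]
4. F_y = 31/3  [FA · GB = -841/13 ∩ FE · CA = 1574/3]
   → F = (-8, 31/3)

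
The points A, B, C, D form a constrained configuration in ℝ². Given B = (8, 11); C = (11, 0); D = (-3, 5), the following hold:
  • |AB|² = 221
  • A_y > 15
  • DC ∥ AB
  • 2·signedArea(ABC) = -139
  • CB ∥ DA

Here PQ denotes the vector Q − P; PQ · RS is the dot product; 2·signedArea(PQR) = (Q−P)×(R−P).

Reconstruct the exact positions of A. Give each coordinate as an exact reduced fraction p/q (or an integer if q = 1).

1. A_x = -6  [DC ∥ AB ∩ CB ∥ DA]
2. A_y = 16  [DC ∥ AB ∩ CB ∥ DA]
   → A = (-6, 16)

A = (-6, 16)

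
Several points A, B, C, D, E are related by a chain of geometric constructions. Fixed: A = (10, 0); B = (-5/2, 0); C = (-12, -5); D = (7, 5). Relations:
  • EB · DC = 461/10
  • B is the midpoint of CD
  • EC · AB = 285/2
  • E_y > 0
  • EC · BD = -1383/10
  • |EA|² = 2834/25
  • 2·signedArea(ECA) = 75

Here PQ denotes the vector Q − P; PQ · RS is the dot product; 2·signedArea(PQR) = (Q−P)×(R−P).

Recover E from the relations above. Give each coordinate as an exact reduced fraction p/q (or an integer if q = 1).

1. E_x = -3/5  [EC · BD = -1383/10 ∩ EC · AB = 285/2]
2. E_y = 1  [EC · BD = -1383/10 ∩ EC · AB = 285/2]
   → E = (-3/5, 1)

E = (-3/5, 1)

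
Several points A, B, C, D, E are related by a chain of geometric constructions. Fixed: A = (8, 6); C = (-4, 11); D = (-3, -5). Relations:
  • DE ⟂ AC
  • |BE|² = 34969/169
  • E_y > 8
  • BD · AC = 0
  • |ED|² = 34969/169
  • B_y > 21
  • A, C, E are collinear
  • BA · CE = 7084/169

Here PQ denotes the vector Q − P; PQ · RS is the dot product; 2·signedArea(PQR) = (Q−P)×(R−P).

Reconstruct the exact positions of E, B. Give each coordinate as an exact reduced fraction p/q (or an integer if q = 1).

B = (1363/169, 3643/169)
E = (428/169, 1399/169)

1. E_x = 428/169  [A, C, E are collinear ∩ DE ⟂ AC]
2. E_y = 1399/169  [A, C, E are collinear ∩ DE ⟂ AC]
   → E = (428/169, 1399/169)
3. B_x = 1363/169  [line 12·x + -5·y + 11 = 0 ∩ |BE|² = 34969/169]
4. B_y = 3643/169  [line 12·x + -5·y + 11 = 0 ∩ |BE|² = 34969/169]
   → B = (1363/169, 3643/169)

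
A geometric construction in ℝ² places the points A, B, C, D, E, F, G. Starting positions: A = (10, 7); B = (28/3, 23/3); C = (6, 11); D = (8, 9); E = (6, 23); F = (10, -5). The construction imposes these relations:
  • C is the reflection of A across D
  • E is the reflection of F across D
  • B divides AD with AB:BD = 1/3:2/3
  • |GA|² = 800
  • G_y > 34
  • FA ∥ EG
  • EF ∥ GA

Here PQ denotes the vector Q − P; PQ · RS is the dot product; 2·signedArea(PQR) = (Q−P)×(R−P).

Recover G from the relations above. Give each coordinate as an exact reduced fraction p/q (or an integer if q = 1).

1. G_x = 6  [EF ∥ GA ∩ FA ∥ EG]
2. G_y = 35  [EF ∥ GA ∩ FA ∥ EG]
   → G = (6, 35)

G = (6, 35)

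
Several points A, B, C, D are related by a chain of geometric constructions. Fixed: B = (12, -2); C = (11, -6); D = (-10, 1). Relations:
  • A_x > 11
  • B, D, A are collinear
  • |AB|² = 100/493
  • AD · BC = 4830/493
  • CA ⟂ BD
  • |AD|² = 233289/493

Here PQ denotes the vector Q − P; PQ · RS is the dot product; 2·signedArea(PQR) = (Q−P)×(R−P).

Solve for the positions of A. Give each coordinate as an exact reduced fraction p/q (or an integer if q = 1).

A = (5696/493, -956/493)

1. A_x = 5696/493  [B, D, A are collinear ∩ CA ⟂ BD]
2. A_y = -956/493  [B, D, A are collinear ∩ CA ⟂ BD]
   → A = (5696/493, -956/493)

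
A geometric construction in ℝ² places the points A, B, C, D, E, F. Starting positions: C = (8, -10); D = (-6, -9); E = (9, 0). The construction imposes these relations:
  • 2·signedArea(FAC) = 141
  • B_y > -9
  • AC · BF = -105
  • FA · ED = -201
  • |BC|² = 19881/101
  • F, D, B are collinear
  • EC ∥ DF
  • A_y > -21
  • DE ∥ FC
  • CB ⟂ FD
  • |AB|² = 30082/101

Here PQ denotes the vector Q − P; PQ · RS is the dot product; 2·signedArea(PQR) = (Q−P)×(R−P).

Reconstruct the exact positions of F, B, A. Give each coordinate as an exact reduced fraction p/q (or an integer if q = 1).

A = (7, -20)
B = (-602/101, -869/101)
F = (-7, -19)

1. F_x = -7  [DE ∥ FC ∩ EC ∥ DF]
2. F_y = -19  [DE ∥ FC ∩ EC ∥ DF]
   → F = (-7, -19)
3. B_x = -602/101  [F, D, B are collinear ∩ CB ⟂ FD]
4. B_y = -869/101  [F, D, B are collinear ∩ CB ⟂ FD]
   → B = (-602/101, -869/101)
5. A_x = 7  [AC · BF = -105 ∩ 2·signedArea(FAC) = 141]
6. A_y = -20  [AC · BF = -105 ∩ 2·signedArea(FAC) = 141]
   → A = (7, -20)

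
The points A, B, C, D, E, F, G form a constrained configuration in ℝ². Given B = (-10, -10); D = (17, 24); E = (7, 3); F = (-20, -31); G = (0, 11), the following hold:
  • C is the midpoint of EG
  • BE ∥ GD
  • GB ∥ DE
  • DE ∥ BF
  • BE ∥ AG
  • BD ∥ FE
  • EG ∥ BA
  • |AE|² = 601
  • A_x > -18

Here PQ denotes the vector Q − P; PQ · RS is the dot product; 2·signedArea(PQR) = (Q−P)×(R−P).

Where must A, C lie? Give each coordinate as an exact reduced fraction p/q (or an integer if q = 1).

1. A_x = -17  [BE ∥ AG ∩ EG ∥ BA]
2. A_y = -2  [BE ∥ AG ∩ EG ∥ BA]
   → A = (-17, -2)
3. C_x = 7/2  [C is the midpoint of EG]
4. C_y = 7  [C is the midpoint of EG]
   → C = (7/2, 7)

A = (-17, -2)
C = (7/2, 7)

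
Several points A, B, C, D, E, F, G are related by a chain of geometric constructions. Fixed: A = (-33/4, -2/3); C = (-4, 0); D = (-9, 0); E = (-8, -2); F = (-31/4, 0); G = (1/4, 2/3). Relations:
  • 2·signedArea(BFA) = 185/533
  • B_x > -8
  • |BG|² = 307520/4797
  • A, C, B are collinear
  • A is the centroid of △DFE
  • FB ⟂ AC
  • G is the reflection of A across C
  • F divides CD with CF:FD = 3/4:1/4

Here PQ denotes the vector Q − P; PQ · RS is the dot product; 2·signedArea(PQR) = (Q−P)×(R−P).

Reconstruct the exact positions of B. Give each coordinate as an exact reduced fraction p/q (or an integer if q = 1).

1. B_x = -16331/2132  [A, C, B are collinear ∩ FB ⟂ AC]
2. B_y = -306/533  [A, C, B are collinear ∩ FB ⟂ AC]
   → B = (-16331/2132, -306/533)

B = (-16331/2132, -306/533)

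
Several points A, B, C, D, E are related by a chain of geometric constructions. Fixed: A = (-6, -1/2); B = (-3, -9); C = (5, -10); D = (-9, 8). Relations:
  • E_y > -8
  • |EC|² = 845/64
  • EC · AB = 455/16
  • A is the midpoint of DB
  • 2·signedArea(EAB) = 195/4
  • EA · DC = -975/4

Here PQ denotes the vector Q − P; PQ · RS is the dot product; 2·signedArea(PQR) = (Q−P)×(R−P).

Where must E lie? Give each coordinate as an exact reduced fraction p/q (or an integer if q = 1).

1. E_x = 9/4  [2·signedArea(EAB) = 195/4 ∩ EA · DC = -975/4]
2. E_y = -61/8  [2·signedArea(EAB) = 195/4 ∩ EA · DC = -975/4]
   → E = (9/4, -61/8)

E = (9/4, -61/8)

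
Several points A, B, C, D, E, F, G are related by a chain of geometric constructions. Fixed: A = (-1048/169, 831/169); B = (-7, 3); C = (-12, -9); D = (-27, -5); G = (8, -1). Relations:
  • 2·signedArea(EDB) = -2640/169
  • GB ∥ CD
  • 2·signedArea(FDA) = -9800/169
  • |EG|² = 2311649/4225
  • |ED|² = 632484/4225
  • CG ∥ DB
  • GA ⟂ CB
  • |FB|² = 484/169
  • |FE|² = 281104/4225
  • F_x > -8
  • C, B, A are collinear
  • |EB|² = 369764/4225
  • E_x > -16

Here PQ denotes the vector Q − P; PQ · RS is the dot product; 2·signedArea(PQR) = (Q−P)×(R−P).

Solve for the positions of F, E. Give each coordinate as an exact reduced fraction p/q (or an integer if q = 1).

E = (-2601/169, -961/845)
F = (-1293/169, 243/169)

1. E_x = -2601/169  [line -8·x + 20·y + -16964/169 = 0 ∩ |ED|² = 632484/4225]
2. E_y = -961/845  [line -8·x + 20·y + -16964/169 = 0 ∩ |ED|² = 632484/4225]
   → E = (-2601/169, -961/845)
3. F_x = -1293/169  [line -1676/169·x + 3515/169·y + -17877/169 = 0 ∩ |FE|² = 281104/4225]
4. F_y = 243/169  [line -1676/169·x + 3515/169·y + -17877/169 = 0 ∩ |FE|² = 281104/4225]
   → F = (-1293/169, 243/169)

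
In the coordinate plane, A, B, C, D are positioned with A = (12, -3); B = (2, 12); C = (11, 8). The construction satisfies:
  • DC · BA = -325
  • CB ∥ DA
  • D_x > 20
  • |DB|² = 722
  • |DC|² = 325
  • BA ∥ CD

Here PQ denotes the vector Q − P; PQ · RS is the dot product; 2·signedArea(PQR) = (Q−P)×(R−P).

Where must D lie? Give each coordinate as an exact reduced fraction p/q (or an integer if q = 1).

D = (21, -7)

1. D_x = 21  [CB ∥ DA ∩ BA ∥ CD]
2. D_y = -7  [CB ∥ DA ∩ BA ∥ CD]
   → D = (21, -7)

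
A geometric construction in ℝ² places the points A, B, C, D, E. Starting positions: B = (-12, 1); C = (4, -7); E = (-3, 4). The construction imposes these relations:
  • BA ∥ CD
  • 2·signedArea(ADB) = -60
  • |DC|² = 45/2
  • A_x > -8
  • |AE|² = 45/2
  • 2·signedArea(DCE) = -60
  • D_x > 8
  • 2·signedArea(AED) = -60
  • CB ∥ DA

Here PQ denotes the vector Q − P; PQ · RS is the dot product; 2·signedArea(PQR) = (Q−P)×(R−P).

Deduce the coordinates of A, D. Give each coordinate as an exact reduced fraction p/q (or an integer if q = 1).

1. D_x = 17/2  [line -11·x + -7·y + 55 = 0 ∩ |DC|² = 45/2]
2. D_y = -11/2  [line -11·x + -7·y + 55 = 0 ∩ |DC|² = 45/2]
   → D = (17/2, -11/2)
3. A_x = -15/2  [2·signedArea(AED) = -60 ∩ CB ∥ DA]
4. A_y = 5/2  [2·signedArea(AED) = -60 ∩ CB ∥ DA]
   → A = (-15/2, 5/2)

A = (-15/2, 5/2)
D = (17/2, -11/2)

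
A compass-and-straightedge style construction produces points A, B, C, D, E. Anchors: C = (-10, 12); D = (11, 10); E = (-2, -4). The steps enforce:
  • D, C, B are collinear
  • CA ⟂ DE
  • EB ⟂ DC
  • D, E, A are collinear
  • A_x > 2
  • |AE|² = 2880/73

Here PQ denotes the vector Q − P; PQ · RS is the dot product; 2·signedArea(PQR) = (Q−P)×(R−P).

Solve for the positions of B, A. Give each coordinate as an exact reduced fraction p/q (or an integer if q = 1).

1. B_x = -50/89  [D, C, B are collinear ∩ EB ⟂ DC]
2. B_y = 988/89  [D, C, B are collinear ∩ EB ⟂ DC]
   → B = (-50/89, 988/89)
3. A_x = 166/73  [D, E, A are collinear ∩ CA ⟂ DE]
4. A_y = 44/73  [D, E, A are collinear ∩ CA ⟂ DE]
   → A = (166/73, 44/73)

A = (166/73, 44/73)
B = (-50/89, 988/89)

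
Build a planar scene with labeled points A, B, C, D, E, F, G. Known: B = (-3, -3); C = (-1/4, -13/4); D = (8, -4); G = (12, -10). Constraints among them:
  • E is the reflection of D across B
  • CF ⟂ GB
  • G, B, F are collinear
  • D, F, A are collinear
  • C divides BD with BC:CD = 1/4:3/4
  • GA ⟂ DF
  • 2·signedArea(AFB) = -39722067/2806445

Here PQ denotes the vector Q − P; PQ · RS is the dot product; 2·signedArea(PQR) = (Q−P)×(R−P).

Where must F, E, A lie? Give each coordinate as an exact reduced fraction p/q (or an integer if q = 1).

A = (33483993/2806445, -11100041/2806445)
E = (-14, -2)
F = (-177/274, -1123/274)

1. F_x = -177/274  [G, B, F are collinear ∩ CF ⟂ GB]
2. F_y = -1123/274  [G, B, F are collinear ∩ CF ⟂ GB]
   → F = (-177/274, -1123/274)
3. E_x = -14  [E is the reflection of D across B]
4. E_y = -2  [E is the reflection of D across B]
   → E = (-14, -2)
5. A_x = 33483993/2806445  [D, F, A are collinear ∩ GA ⟂ DF]
6. A_y = -11100041/2806445  [D, F, A are collinear ∩ GA ⟂ DF]
   → A = (33483993/2806445, -11100041/2806445)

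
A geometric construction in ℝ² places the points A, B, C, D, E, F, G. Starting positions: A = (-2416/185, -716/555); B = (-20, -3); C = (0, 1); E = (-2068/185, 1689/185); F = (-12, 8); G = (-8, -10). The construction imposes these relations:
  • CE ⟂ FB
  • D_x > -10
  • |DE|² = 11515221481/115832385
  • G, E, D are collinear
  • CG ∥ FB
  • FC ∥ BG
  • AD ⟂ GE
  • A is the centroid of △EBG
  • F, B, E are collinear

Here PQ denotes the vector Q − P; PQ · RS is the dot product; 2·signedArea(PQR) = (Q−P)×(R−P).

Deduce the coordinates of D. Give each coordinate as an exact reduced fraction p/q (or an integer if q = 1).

1. D_x = -122836128/12870265  [G, E, D are collinear ∩ AD ⟂ GE]
2. D_y = -27260428/38610795  [G, E, D are collinear ∩ AD ⟂ GE]
   → D = (-122836128/12870265, -27260428/38610795)

D = (-122836128/12870265, -27260428/38610795)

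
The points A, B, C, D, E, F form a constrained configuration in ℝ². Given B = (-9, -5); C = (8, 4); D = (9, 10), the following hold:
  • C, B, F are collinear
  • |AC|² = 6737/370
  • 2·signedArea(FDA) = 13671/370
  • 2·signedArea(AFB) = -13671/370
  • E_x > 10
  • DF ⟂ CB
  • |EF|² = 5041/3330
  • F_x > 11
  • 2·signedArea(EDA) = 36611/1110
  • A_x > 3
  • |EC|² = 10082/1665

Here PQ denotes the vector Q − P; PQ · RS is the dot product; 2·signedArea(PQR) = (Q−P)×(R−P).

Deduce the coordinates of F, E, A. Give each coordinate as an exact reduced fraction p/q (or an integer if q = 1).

A = (1389/370, 1323/370)
E = (5647/555, 953/185)
F = (4167/370, 2119/370)

1. F_x = 4167/370  [C, B, F are collinear ∩ DF ⟂ CB]
2. F_y = 2119/370  [C, B, F are collinear ∩ DF ⟂ CB]
   → F = (4167/370, 2119/370)
3. A_x = 1389/370  [2·signedArea(AFB) = -13671/370 ∩ 2·signedArea(FDA) = 13671/370]
4. A_y = 1323/370  [2·signedArea(AFB) = -13671/370 ∩ 2·signedArea(FDA) = 13671/370]
   → A = (1389/370, 1323/370)
5. E_x = 5647/555  [line 2377/370·x + -1941/370·y + -4256/111 = 0 ∩ |EC|² = 10082/1665]
6. E_y = 953/185  [line 2377/370·x + -1941/370·y + -4256/111 = 0 ∩ |EC|² = 10082/1665]
   → E = (5647/555, 953/185)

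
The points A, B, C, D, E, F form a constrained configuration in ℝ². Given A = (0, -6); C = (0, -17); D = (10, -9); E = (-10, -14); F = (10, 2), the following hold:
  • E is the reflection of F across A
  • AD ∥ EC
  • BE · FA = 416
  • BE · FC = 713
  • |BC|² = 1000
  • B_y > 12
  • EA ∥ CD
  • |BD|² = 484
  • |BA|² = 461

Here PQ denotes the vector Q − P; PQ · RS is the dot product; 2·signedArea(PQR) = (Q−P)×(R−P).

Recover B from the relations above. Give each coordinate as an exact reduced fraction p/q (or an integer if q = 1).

1. B_x = 10  [BE · FA = 416 ∩ BE · FC = 713]
2. B_y = 13  [BE · FA = 416 ∩ BE · FC = 713]
   → B = (10, 13)

B = (10, 13)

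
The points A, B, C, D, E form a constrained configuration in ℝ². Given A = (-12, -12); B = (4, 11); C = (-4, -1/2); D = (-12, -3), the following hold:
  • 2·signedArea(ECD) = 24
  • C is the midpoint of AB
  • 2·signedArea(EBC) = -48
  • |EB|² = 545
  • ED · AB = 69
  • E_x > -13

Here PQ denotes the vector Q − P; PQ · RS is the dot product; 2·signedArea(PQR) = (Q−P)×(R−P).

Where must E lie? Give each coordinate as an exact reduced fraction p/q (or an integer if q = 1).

E = (-12, -6)

1. E_x = -12  [2·signedArea(EBC) = -48 ∩ ED · AB = 69]
2. E_y = -6  [2·signedArea(EBC) = -48 ∩ ED · AB = 69]
   → E = (-12, -6)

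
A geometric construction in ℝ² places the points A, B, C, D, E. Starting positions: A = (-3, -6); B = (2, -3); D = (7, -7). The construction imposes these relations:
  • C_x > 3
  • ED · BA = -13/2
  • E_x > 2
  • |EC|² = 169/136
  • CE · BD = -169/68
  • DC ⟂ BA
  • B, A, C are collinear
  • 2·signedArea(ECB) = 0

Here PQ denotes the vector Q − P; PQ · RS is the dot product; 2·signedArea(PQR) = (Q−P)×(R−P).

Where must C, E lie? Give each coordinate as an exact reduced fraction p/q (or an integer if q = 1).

1. C_x = 133/34  [B, A, C are collinear ∩ DC ⟂ BA]
2. C_y = -63/34  [B, A, C are collinear ∩ DC ⟂ BA]
   → C = (133/34, -63/34)
3. E_x = 201/68  [2·signedArea(ECB) = 0 ∩ CE · BD = -169/68]
4. E_y = -165/68  [2·signedArea(ECB) = 0 ∩ CE · BD = -169/68]
   → E = (201/68, -165/68)

C = (133/34, -63/34)
E = (201/68, -165/68)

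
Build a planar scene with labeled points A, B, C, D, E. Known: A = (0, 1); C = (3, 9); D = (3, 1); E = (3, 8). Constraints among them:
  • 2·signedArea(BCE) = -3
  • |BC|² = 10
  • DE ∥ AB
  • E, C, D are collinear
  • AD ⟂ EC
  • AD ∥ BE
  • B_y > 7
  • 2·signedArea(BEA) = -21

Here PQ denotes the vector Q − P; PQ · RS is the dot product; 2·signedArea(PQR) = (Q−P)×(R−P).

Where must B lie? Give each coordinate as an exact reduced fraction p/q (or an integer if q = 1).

B = (0, 8)

1. B_x = 0  [AD ∥ BE ∩ DE ∥ AB]
2. B_y = 8  [AD ∥ BE ∩ DE ∥ AB]
   → B = (0, 8)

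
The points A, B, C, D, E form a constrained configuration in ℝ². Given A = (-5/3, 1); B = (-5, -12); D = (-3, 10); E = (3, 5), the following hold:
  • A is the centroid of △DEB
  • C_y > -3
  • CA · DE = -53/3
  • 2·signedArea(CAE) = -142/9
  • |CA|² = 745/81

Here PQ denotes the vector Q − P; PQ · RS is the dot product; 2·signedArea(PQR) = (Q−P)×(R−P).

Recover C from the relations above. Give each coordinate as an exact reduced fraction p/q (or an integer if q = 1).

1. C_x = -11/9  [2·signedArea(CAE) = -142/9 ∩ CA · DE = -53/3]
2. C_y = -2  [2·signedArea(CAE) = -142/9 ∩ CA · DE = -53/3]
   → C = (-11/9, -2)

C = (-11/9, -2)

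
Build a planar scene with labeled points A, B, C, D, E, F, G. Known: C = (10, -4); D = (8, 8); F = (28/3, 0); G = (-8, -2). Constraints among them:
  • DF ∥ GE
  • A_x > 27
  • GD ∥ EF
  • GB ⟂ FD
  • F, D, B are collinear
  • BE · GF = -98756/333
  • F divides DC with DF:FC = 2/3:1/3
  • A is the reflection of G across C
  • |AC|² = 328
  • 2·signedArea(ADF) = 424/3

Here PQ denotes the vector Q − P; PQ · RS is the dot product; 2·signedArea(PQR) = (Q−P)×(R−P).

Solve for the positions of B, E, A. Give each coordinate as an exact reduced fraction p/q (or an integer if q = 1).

A = (28, -6)
B = (340/37, 32/37)
E = (-20/3, -10)

1. B_x = 340/37  [F, D, B are collinear ∩ GB ⟂ FD]
2. B_y = 32/37  [F, D, B are collinear ∩ GB ⟂ FD]
   → B = (340/37, 32/37)
3. E_x = -20/3  [GD ∥ EF ∩ DF ∥ GE]
4. E_y = -10  [GD ∥ EF ∩ DF ∥ GE]
   → E = (-20/3, -10)
5. A_x = 28  [A is the reflection of G across C]
6. A_y = -6  [A is the reflection of G across C]
   → A = (28, -6)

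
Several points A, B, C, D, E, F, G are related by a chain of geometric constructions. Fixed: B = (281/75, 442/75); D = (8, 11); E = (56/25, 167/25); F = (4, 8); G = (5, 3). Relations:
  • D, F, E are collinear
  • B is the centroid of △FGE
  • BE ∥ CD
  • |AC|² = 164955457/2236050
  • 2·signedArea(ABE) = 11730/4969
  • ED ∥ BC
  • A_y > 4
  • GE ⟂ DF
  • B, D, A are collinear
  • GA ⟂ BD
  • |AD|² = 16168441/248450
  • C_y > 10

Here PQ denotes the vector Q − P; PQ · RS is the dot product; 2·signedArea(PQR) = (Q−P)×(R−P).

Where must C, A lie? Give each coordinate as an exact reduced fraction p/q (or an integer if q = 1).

1. C_x = 713/75  [BE ∥ CD ∩ ED ∥ BC]
2. C_y = 766/75  [BE ∥ CD ∩ ED ∥ BC]
   → C = (713/75, 766/75)
3. A_x = 704901/248450  [B, D, A are collinear ∩ GA ⟂ BD]
4. A_y = 1192907/248450  [B, D, A are collinear ∩ GA ⟂ BD]
   → A = (704901/248450, 1192907/248450)

A = (704901/248450, 1192907/248450)
C = (713/75, 766/75)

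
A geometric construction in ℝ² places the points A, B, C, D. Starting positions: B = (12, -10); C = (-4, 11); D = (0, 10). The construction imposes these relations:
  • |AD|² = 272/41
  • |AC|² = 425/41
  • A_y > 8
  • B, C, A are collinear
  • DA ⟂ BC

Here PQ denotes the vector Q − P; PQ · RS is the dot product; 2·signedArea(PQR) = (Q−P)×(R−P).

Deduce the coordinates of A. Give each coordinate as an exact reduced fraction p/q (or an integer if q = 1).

A = (-84/41, 346/41)

1. A_x = -84/41  [B, C, A are collinear ∩ DA ⟂ BC]
2. A_y = 346/41  [B, C, A are collinear ∩ DA ⟂ BC]
   → A = (-84/41, 346/41)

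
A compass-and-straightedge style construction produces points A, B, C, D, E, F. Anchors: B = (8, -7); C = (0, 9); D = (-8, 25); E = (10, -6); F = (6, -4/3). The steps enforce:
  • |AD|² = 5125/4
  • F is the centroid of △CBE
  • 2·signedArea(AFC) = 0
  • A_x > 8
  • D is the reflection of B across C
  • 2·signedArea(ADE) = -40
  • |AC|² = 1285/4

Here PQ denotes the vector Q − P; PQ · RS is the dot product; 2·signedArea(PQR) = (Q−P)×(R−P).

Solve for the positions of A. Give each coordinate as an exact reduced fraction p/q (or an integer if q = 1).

A = (9, -13/2)

1. A_x = 9  [line -31/3·x + -6·y + 54 = 0 ∩ |AD|² = 5125/4]
2. A_y = -13/2  [line -31/3·x + -6·y + 54 = 0 ∩ |AD|² = 5125/4]
   → A = (9, -13/2)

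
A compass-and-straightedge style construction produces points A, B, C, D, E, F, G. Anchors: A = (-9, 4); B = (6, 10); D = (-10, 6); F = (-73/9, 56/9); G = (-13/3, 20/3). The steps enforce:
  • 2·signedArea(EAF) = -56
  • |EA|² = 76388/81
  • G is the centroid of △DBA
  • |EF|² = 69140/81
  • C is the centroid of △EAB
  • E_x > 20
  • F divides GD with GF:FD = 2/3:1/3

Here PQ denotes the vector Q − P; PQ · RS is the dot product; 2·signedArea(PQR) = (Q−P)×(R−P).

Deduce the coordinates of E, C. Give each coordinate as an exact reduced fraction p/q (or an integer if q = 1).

1. E_x = 181/9  [line -20/9·x + 8/9·y + 292/9 = 0 ∩ |EF|² = 69140/81]
2. E_y = 124/9  [line -20/9·x + 8/9·y + 292/9 = 0 ∩ |EF|² = 69140/81]
   → E = (181/9, 124/9)
3. C_x = 154/27  [C is the centroid of △EAB]
4. C_y = 250/27  [C is the centroid of △EAB]
   → C = (154/27, 250/27)

C = (154/27, 250/27)
E = (181/9, 124/9)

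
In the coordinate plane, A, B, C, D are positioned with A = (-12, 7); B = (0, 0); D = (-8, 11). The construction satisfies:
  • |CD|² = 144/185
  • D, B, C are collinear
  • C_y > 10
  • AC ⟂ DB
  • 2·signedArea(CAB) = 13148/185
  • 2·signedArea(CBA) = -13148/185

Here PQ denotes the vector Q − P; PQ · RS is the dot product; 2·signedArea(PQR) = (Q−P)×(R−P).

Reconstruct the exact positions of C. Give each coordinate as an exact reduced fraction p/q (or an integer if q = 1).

1. C_x = -1384/185  [D, B, C are collinear ∩ AC ⟂ DB]
2. C_y = 1903/185  [D, B, C are collinear ∩ AC ⟂ DB]
   → C = (-1384/185, 1903/185)

C = (-1384/185, 1903/185)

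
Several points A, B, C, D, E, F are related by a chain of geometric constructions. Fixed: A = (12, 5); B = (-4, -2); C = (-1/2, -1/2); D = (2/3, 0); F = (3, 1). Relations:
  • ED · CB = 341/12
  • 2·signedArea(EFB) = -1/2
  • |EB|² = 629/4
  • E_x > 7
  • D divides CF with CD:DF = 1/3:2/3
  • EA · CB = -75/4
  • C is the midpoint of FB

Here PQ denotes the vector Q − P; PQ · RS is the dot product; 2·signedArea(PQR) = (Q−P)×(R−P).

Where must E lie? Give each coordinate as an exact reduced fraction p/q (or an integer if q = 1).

1. E_x = 15/2  [ED · CB = 341/12 ∩ 2·signedArea(EFB) = -1/2]
2. E_y = 3  [ED · CB = 341/12 ∩ 2·signedArea(EFB) = -1/2]
   → E = (15/2, 3)

E = (15/2, 3)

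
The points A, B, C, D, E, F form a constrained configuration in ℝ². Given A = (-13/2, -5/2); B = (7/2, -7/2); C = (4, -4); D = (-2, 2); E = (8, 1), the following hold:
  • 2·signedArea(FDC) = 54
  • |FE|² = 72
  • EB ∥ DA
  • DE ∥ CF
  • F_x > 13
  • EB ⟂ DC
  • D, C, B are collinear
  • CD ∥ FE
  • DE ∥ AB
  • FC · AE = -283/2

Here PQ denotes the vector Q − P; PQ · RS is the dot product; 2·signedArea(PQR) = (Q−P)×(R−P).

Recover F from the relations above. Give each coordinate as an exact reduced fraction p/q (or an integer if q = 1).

F = (14, -5)

1. F_x = 14  [CD ∥ FE ∩ DE ∥ CF]
2. F_y = -5  [CD ∥ FE ∩ DE ∥ CF]
   → F = (14, -5)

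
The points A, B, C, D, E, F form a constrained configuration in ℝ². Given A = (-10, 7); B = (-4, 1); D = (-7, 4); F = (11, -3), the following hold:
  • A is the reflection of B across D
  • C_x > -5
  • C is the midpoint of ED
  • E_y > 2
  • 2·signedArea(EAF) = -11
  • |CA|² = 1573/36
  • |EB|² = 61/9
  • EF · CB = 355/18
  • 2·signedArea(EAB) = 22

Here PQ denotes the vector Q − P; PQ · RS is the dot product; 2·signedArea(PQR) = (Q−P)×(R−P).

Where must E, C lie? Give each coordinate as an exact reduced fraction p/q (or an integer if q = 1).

C = (-9/2, 10/3)
E = (-2, 8/3)

1. E_x = -2  [2·signedArea(EAF) = -11 ∩ 2·signedArea(EAB) = 22]
2. E_y = 8/3  [2·signedArea(EAF) = -11 ∩ 2·signedArea(EAB) = 22]
   → E = (-2, 8/3)
3. C_x = -9/2  [C is the midpoint of ED]
4. C_y = 10/3  [C is the midpoint of ED]
   → C = (-9/2, 10/3)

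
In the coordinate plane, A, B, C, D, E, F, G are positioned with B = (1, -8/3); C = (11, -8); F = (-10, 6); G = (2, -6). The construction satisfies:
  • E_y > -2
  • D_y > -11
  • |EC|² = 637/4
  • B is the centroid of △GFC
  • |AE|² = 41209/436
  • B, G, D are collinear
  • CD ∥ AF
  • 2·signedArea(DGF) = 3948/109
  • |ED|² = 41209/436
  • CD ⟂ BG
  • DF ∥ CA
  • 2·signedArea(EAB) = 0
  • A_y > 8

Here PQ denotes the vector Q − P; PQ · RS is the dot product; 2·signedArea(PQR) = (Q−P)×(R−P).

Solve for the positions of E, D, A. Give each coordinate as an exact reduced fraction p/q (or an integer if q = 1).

1. D_x = 359/109  [B, G, D are collinear ∩ CD ⟂ BG]
2. D_y = -1124/109  [B, G, D are collinear ∩ CD ⟂ BG]
   → D = (359/109, -1124/109)
3. A_x = -250/109  [CD ∥ AF ∩ DF ∥ CA]
4. A_y = 906/109  [CD ∥ AF ∩ DF ∥ CA]
   → A = (-250/109, 906/109)
5. E_x = 1/2  [line 3590/327·x + 359/109·y + -718/327 = 0 ∩ |ED|² = 41209/436]
6. E_y = -1  [line 3590/327·x + 359/109·y + -718/327 = 0 ∩ |ED|² = 41209/436]
   → E = (1/2, -1)

A = (-250/109, 906/109)
D = (359/109, -1124/109)
E = (1/2, -1)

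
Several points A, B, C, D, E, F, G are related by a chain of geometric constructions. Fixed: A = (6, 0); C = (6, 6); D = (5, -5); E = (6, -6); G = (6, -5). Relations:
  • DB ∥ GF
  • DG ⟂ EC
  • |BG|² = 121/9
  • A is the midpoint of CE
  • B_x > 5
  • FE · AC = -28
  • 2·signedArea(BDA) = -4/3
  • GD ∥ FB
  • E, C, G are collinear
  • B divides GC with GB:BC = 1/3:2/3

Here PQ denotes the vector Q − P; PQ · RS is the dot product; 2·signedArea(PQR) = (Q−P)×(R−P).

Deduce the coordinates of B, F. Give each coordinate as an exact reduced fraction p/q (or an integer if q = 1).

1. B_x = 6  [B divides GC with GB:BC = 1/3:2/3]
2. B_y = -4/3  [B divides GC with GB:BC = 1/3:2/3]
   → B = (6, -4/3)
3. F_x = 7  [GD ∥ FB ∩ DB ∥ GF]
4. F_y = -4/3  [GD ∥ FB ∩ DB ∥ GF]
   → F = (7, -4/3)

B = (6, -4/3)
F = (7, -4/3)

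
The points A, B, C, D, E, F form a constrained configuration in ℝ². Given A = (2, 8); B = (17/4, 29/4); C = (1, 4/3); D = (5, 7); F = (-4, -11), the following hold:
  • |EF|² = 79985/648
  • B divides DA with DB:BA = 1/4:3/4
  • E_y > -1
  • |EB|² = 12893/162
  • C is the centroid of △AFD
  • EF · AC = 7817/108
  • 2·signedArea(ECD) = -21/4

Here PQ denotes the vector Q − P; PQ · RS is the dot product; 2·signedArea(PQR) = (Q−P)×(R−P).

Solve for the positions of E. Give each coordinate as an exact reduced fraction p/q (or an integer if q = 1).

1. E_x = 5/12  [2·signedArea(ECD) = -21/4 ∩ EF · AC = 7817/108]
2. E_y = -29/36  [2·signedArea(ECD) = -21/4 ∩ EF · AC = 7817/108]
   → E = (5/12, -29/36)

E = (5/12, -29/36)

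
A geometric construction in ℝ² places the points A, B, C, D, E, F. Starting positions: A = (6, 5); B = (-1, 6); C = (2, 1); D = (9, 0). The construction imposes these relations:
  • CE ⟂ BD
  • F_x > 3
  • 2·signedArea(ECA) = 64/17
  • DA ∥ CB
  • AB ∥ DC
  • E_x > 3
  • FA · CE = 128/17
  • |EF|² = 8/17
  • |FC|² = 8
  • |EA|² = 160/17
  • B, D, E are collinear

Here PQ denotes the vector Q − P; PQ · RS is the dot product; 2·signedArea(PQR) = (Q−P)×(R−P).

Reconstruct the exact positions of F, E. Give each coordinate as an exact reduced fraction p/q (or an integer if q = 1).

E = (58/17, 57/17)
F = (4, 3)

1. E_x = 58/17  [B, D, E are collinear ∩ CE ⟂ BD]
2. E_y = 57/17  [B, D, E are collinear ∩ CE ⟂ BD]
   → E = (58/17, 57/17)
3. F_x = 4  [line -24/17·x + -40/17·y + 216/17 = 0 ∩ |FC|² = 8]
4. F_y = 3  [line -24/17·x + -40/17·y + 216/17 = 0 ∩ |FC|² = 8]
   → F = (4, 3)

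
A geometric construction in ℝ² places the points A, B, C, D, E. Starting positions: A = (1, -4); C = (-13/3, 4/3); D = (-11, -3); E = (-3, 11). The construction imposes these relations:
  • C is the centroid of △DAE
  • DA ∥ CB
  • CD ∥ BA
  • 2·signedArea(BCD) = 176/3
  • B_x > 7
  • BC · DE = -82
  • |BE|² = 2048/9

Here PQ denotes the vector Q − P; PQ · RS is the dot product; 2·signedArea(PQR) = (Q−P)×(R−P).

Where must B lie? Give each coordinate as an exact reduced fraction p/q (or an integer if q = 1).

B = (23/3, 1/3)

1. B_x = 23/3  [CD ∥ BA ∩ DA ∥ CB]
2. B_y = 1/3  [CD ∥ BA ∩ DA ∥ CB]
   → B = (23/3, 1/3)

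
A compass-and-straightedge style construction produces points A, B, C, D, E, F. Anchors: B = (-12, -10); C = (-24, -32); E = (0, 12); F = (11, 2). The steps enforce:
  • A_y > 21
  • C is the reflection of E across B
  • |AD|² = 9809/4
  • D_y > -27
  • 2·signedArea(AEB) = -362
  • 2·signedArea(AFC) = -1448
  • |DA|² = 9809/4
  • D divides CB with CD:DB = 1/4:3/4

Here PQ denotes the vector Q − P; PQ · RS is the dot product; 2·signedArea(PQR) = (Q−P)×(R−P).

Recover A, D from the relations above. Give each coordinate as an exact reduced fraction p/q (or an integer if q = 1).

1. A_x = -11  [2·signedArea(AFC) = -1448 ∩ 2·signedArea(AEB) = -362]
2. A_y = 22  [2·signedArea(AFC) = -1448 ∩ 2·signedArea(AEB) = -362]
   → A = (-11, 22)
3. D_x = -21  [D divides CB with CD:DB = 1/4:3/4]
4. D_y = -53/2  [D divides CB with CD:DB = 1/4:3/4]
   → D = (-21, -53/2)

A = (-11, 22)
D = (-21, -53/2)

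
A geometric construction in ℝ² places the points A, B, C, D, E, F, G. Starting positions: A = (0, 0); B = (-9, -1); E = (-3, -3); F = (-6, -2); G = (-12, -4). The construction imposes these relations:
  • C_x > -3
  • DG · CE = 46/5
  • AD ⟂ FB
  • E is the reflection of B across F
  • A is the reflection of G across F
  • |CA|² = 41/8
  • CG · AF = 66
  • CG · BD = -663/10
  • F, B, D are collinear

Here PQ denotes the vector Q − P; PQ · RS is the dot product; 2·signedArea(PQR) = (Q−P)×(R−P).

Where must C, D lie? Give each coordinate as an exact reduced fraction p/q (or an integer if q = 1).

C = (-9/4, -1/4)
D = (-6/5, -18/5)

1. D_x = -6/5  [F, B, D are collinear ∩ AD ⟂ FB]
2. D_y = -18/5  [F, B, D are collinear ∩ AD ⟂ FB]
   → D = (-6/5, -18/5)
3. C_x = -9/4  [CG · BD = -663/10 ∩ CG · AF = 66]
4. C_y = -1/4  [CG · BD = -663/10 ∩ CG · AF = 66]
   → C = (-9/4, -1/4)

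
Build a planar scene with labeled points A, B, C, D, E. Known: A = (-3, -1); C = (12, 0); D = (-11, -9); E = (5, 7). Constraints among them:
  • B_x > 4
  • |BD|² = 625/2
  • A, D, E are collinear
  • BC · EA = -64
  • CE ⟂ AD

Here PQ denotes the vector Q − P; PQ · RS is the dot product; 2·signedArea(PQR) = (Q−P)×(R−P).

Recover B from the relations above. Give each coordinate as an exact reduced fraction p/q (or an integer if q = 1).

B = (9/2, -1/2)

1. B_x = 9/2  [line 8·x + 8·y + -32 = 0 ∩ |BD|² = 625/2]
2. B_y = -1/2  [line 8·x + 8·y + -32 = 0 ∩ |BD|² = 625/2]
   → B = (9/2, -1/2)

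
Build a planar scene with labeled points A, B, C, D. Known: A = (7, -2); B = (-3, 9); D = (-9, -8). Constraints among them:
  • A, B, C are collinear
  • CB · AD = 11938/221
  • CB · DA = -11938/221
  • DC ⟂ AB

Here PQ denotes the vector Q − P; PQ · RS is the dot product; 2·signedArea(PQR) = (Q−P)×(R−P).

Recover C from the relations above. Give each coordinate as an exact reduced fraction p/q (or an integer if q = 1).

C = (607/221, 592/221)

1. C_x = 607/221  [A, B, C are collinear ∩ DC ⟂ AB]
2. C_y = 592/221  [A, B, C are collinear ∩ DC ⟂ AB]
   → C = (607/221, 592/221)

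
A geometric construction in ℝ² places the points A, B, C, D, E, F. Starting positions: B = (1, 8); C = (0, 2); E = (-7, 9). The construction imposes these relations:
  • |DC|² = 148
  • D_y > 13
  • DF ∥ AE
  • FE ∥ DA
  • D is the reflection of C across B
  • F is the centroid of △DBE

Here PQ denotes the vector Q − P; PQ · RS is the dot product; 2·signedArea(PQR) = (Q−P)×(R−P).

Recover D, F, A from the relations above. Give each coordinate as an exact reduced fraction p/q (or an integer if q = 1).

1. D_x = 2  [D is the reflection of C across B]
2. D_y = 14  [D is the reflection of C across B]
   → D = (2, 14)
3. F_x = -4/3  [F is the centroid of △DBE]
4. F_y = 31/3  [F is the centroid of △DBE]
   → F = (-4/3, 31/3)
5. A_x = -11/3  [DF ∥ AE ∩ FE ∥ DA]
6. A_y = 38/3  [DF ∥ AE ∩ FE ∥ DA]
   → A = (-11/3, 38/3)

A = (-11/3, 38/3)
D = (2, 14)
F = (-4/3, 31/3)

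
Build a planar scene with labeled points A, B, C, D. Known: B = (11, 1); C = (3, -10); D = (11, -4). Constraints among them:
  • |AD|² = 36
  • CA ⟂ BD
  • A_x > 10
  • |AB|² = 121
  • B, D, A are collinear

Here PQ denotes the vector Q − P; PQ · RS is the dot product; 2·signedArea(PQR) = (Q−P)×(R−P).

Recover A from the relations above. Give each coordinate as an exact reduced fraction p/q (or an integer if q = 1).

A = (11, -10)

1. A_x = 11  [B, D, A are collinear ∩ CA ⟂ BD]
2. A_y = -10  [B, D, A are collinear ∩ CA ⟂ BD]
   → A = (11, -10)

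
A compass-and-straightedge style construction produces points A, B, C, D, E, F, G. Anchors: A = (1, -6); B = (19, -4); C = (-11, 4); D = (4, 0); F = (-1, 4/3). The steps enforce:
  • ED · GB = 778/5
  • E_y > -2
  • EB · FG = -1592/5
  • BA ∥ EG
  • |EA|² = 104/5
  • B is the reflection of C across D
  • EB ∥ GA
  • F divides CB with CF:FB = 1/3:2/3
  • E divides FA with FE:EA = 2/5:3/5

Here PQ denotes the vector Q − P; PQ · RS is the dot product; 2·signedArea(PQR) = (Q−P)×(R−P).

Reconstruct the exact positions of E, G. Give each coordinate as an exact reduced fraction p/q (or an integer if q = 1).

1. E_x = -1/5  [E divides FA with FE:EA = 2/5:3/5]
2. E_y = -8/5  [E divides FA with FE:EA = 2/5:3/5]
   → E = (-1/5, -8/5)
3. G_x = -91/5  [EB ∥ GA ∩ BA ∥ EG]
4. G_y = -18/5  [EB ∥ GA ∩ BA ∥ EG]
   → G = (-91/5, -18/5)

E = (-1/5, -8/5)
G = (-91/5, -18/5)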